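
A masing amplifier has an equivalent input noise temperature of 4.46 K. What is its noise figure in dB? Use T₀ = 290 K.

F = 1 + T_e/T₀ = 1 + 4.46/290 = 1.01538
NF = 10 log₁₀(1.01538) = 0.066 dB

0.066 dB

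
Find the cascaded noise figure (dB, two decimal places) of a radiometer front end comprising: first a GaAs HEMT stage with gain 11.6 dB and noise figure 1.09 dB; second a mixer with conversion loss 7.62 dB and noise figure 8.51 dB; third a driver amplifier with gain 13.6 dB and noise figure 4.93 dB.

4.07 dB

Convert to linear (a loss of L dB is a gain of −L dB): F_i = 10^(NF_i/10), G_i = 10^(G_i,dB/10)
  Stage 1: F_1 = 10^(1.09/10) = 1.285, G_1 = 10^(11.6/10) = 14.45
  Stage 2: F_2 = 10^(8.51/10) = 7.096, G_2 = 10^(−7.62/10) = 0.1730
  Stage 3: F_3 = 10^(4.93/10) = 3.112, G_3 = 10^(13.6/10) = 22.91
Friis cascade:
  F = 1.285 + (7.096 − 1)/14.45 + (3.112 − 1)/2.500 = 2.552
NF = 10 log₁₀(2.552) = 4.07 dB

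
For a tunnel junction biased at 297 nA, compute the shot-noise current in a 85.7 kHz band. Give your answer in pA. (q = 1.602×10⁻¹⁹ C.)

90.3 pA

I_n = √(2qI·B)
2qI·B = 2 × 1.602×10⁻¹⁹ × 2.97×10⁻⁷ × 8.57×10⁴ = 8.16×10⁻²¹ A²
I_n = √(8.16×10⁻²¹) = 9.03×10⁻¹¹ A = 90.3 pA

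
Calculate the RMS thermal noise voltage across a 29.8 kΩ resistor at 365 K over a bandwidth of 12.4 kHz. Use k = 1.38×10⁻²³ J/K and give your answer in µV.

2.73 µV

V_n = √(4kTRB)
4kTRB = 4 × 1.38×10⁻²³ × 365 × 2.98×10⁴ × 1.24×10⁴ = 7.45×10⁻¹² V²
V_n = √(7.45×10⁻¹²) = 2.73×10⁻⁶ V = 2.73 µV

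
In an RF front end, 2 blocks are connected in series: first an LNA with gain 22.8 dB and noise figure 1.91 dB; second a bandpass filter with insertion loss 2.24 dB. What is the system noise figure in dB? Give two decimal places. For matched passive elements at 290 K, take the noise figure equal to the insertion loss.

1.92 dB

Convert to linear (a loss of L dB is a gain of −L dB): F_i = 10^(NF_i/10), G_i = 10^(G_i,dB/10)
  Stage 1: F_1 = 10^(1.91/10) = 1.552, G_1 = 10^(22.8/10) = 190.5
  Stage 2: F_2 = 10^(2.24/10) = 1.675, G_2 = 10^(−2.24/10) = 0.5970
Friis cascade:
  F = 1.552 + (1.675 − 1)/190.5 = 1.556
NF = 10 log₁₀(1.556) = 1.92 dB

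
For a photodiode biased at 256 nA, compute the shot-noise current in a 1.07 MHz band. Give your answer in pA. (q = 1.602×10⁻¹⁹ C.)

I_n = √(2qI·B)
2qI·B = 2 × 1.602×10⁻¹⁹ × 2.56×10⁻⁷ × 1.07×10⁶ = 8.78×10⁻²⁰ A²
I_n = √(8.78×10⁻²⁰) = 2.96×10⁻¹⁰ A = 296 pA

296 pA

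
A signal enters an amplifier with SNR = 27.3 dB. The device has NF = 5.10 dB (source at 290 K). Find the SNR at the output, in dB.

By definition F = SNR_in/SNR_out, so in dB: SNR_out = SNR_in − NF
SNR_out = 27.3 − 5.10 = 22.20 dB

22.20 dB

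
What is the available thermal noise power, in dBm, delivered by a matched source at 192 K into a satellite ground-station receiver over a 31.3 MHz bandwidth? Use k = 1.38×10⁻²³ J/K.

P_n = kTB = 1.38×10⁻²³ × 192 × 3.13×10⁷ = 8.29×10⁻¹⁴ W
In dBm: 10 log₁₀(8.29×10⁻¹⁴ / 10⁻³) = −100.8 dBm

−100.8 dBm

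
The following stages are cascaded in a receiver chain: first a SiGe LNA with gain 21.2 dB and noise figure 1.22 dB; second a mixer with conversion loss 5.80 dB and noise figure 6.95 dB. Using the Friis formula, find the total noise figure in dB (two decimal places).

1.32 dB

Convert to linear (a loss of L dB is a gain of −L dB): F_i = 10^(NF_i/10), G_i = 10^(G_i,dB/10)
  Stage 1: F_1 = 10^(1.22/10) = 1.324, G_1 = 10^(21.2/10) = 131.8
  Stage 2: F_2 = 10^(6.95/10) = 4.955, G_2 = 10^(−5.80/10) = 0.2630
Friis cascade:
  F = 1.324 + (4.955 − 1)/131.8 = 1.354
NF = 10 log₁₀(1.354) = 1.32 dB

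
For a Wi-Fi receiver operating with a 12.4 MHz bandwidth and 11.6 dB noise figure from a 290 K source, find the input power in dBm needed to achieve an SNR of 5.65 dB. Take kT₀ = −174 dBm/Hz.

Sensitivity = −174 + 10 log₁₀(B) + NF + SNR_min
= −174 + 70.93 + 11.6 + 5.65
= −85.82 dBm → −85.8 dBm

−85.8 dBm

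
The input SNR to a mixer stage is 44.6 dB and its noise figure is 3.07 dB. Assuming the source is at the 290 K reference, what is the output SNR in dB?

By definition F = SNR_in/SNR_out, so in dB: SNR_out = SNR_in − NF
SNR_out = 44.6 − 3.07 = 41.53 dB

41.53 dB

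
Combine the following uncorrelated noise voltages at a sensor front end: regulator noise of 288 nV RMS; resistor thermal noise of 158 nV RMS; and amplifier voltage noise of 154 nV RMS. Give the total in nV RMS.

Uncorrelated sources add in power (mean-square): V_tot = √(ΣV_i²)
V_tot = √[(2.88×10⁻⁷)² + (1.58×10⁻⁷)² + (1.54×10⁻⁷)²] = 3.63×10⁻⁷ V = 363 nV

363 nV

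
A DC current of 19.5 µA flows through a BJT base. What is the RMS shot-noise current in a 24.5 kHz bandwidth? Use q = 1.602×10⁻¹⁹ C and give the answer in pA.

391 pA

I_n = √(2qI·B)
2qI·B = 2 × 1.602×10⁻¹⁹ × 1.95×10⁻⁵ × 2.45×10⁴ = 1.53×10⁻¹⁹ A²
I_n = √(1.53×10⁻¹⁹) = 3.91×10⁻¹⁰ A = 391 pA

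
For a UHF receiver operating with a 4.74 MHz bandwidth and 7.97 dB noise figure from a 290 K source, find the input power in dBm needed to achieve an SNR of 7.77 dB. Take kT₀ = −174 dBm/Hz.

Sensitivity = −174 + 10 log₁₀(B) + NF + SNR_min
= −174 + 66.76 + 7.97 + 7.77
= −91.50 dBm → −91.5 dBm

−91.5 dBm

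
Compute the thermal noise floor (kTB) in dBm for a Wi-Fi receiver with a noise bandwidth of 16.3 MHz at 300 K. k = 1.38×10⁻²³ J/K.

P_n = kTB = 1.38×10⁻²³ × 300 × 1.63×10⁷ = 6.75×10⁻¹⁴ W
In dBm: 10 log₁₀(6.75×10⁻¹⁴ / 10⁻³) = −101.7 dBm

−101.7 dBm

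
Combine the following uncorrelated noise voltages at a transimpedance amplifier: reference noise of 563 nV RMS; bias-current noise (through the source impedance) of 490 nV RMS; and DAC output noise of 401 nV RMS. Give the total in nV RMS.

847 nV

Uncorrelated sources add in power (mean-square): V_tot = √(ΣV_i²)
V_tot = √[(5.63×10⁻⁷)² + (4.90×10⁻⁷)² + (4.01×10⁻⁷)²] = 8.47×10⁻⁷ V = 847 nV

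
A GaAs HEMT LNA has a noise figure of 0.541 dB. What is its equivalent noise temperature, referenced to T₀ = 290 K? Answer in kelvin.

F = 10^(0.541/10) = 1.13266
T_e = (F − 1)·T₀ = (1.13266 − 1) × 290 = 38.5 K

38.5 K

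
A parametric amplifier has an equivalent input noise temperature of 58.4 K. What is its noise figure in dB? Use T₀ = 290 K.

F = 1 + T_e/T₀ = 1 + 58.4/290 = 1.20138
NF = 10 log₁₀(1.20138) = 0.797 dB

0.797 dB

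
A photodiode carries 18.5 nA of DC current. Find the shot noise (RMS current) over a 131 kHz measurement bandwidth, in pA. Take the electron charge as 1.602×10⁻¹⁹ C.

27.9 pA

I_n = √(2qI·B)
2qI·B = 2 × 1.602×10⁻¹⁹ × 1.85×10⁻⁸ × 1.31×10⁵ = 7.76×10⁻²² A²
I_n = √(7.76×10⁻²²) = 2.79×10⁻¹¹ A = 27.9 pA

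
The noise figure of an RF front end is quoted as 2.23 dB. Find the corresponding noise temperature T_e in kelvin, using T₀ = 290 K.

F = 10^(2.23/10) = 1.67109
T_e = (F − 1)·T₀ = (1.67109 − 1) × 290 = 195 K

195 K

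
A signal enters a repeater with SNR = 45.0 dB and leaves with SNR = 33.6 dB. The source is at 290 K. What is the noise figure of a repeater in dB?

11.4 dB

NF (dB) = SNR_in(dB) − SNR_out(dB) when the source is at T₀
NF = 45.0 − 33.6 = 11.4 dB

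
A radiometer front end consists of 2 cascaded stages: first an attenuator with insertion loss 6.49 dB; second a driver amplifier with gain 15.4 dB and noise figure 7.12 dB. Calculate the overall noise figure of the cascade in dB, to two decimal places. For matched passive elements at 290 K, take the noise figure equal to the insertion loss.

Convert to linear (a loss of L dB is a gain of −L dB): F_i = 10^(NF_i/10), G_i = 10^(G_i,dB/10)
  Stage 1: F_1 = 10^(6.49/10) = 4.457, G_1 = 10^(−6.49/10) = 0.2244
  Stage 2: F_2 = 10^(7.12/10) = 5.152, G_2 = 10^(15.4/10) = 34.67
Friis cascade:
  F = 4.457 + (5.152 − 1)/0.2244 = 22.96
NF = 10 log₁₀(22.96) = 13.61 dB

13.61 dB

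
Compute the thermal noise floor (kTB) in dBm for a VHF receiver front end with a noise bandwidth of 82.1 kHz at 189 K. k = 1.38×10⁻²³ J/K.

−126.7 dBm

P_n = kTB = 1.38×10⁻²³ × 189 × 8.21×10⁴ = 2.14×10⁻¹⁶ W
In dBm: 10 log₁₀(2.14×10⁻¹⁶ / 10⁻³) = −126.7 dBm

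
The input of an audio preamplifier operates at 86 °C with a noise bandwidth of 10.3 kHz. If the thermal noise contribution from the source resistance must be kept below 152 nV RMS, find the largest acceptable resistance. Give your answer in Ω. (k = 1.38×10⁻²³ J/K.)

T = 86 °C + 273.15 = 359.15 K
Johnson–Nyquist: V_n = √(4kTRB) ⇒ R = V_n² / (4kTB)
4kTB = 4 × 1.38×10⁻²³ × 359.15 × 1.03×10⁴ = 2.04×10⁻¹⁶
R = (1.52×10⁻⁷)² / 2.04×10⁻¹⁶ = 1.13×10² Ω = 113 Ω

113 Ω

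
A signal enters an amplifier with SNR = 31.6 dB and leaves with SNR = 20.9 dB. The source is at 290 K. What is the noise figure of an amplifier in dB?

NF (dB) = SNR_in(dB) − SNR_out(dB) when the source is at T₀
NF = 31.6 − 20.9 = 10.7 dB

10.7 dB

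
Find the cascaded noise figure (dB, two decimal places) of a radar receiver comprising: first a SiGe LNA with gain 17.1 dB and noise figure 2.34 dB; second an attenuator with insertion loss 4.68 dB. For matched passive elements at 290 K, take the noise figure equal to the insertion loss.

Convert to linear (a loss of L dB is a gain of −L dB): F_i = 10^(NF_i/10), G_i = 10^(G_i,dB/10)
  Stage 1: F_1 = 10^(2.34/10) = 1.714, G_1 = 10^(17.1/10) = 51.29
  Stage 2: F_2 = 10^(4.68/10) = 2.938, G_2 = 10^(−4.68/10) = 0.3404
Friis cascade:
  F = 1.714 + (2.938 − 1)/51.29 = 1.752
NF = 10 log₁₀(1.752) = 2.43 dB

2.43 dB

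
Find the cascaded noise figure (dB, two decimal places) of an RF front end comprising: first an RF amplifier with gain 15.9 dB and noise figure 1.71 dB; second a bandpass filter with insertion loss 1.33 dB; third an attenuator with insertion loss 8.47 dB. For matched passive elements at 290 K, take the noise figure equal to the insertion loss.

2.31 dB

Convert to linear (a loss of L dB is a gain of −L dB): F_i = 10^(NF_i/10), G_i = 10^(G_i,dB/10)
  Stage 1: F_1 = 10^(1.71/10) = 1.483, G_1 = 10^(15.9/10) = 38.90
  Stage 2: F_2 = 10^(1.33/10) = 1.358, G_2 = 10^(−1.33/10) = 0.7362
  Stage 3: F_3 = 10^(8.47/10) = 7.031, G_3 = 10^(−8.47/10) = 0.1422
Friis cascade:
  F = 1.483 + (1.358 − 1)/38.90 + (7.031 − 1)/28.64 = 1.702
NF = 10 log₁₀(1.702) = 2.31 dB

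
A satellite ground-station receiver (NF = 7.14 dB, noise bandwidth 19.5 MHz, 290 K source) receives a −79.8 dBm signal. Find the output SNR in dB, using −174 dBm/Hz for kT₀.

Noise floor: N = −174 + 10 log₁₀(B) + NF
10 log₁₀(1.95×10⁷) = 72.9 dB
N = −174 + 72.9 + 7.14 = −93.96 dBm
SNR = P_sig − N = −79.8 − (−93.96) = 14.16 dB → 14.2 dB

14.2 dB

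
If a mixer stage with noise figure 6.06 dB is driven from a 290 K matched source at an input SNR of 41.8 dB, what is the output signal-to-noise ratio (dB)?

35.74 dB

By definition F = SNR_in/SNR_out, so in dB: SNR_out = SNR_in − NF
SNR_out = 41.8 − 6.06 = 35.74 dB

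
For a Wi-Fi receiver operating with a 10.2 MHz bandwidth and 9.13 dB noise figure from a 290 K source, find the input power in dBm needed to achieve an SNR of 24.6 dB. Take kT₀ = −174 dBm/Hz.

Sensitivity = −174 + 10 log₁₀(B) + NF + SNR_min
= −174 + 70.09 + 9.13 + 24.6
= −70.18 dBm → −70.2 dBm

−70.2 dBm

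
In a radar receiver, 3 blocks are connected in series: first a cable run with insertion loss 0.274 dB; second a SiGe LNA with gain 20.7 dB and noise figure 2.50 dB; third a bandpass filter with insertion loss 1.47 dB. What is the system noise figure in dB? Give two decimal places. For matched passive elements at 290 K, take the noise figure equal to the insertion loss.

Convert to linear (a loss of L dB is a gain of −L dB): F_i = 10^(NF_i/10), G_i = 10^(G_i,dB/10)
  Stage 1: F_1 = 10^(0.274/10) = 1.065, G_1 = 10^(−0.274/10) = 0.9389
  Stage 2: F_2 = 10^(2.50/10) = 1.778, G_2 = 10^(20.7/10) = 117.5
  Stage 3: F_3 = 10^(1.47/10) = 1.403, G_3 = 10^(−1.47/10) = 0.7129
Friis cascade:
  F = 1.065 + (1.778 − 1)/0.9389 + (1.403 − 1)/110.3 = 1.898
NF = 10 log₁₀(1.898) = 2.78 dB

2.78 dB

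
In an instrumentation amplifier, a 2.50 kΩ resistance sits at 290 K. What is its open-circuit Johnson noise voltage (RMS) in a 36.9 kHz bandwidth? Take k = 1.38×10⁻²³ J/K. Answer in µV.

1.22 µV

V_n = √(4kTRB)
4kTRB = 4 × 1.38×10⁻²³ × 290 × 2.50×10³ × 3.69×10⁴ = 1.48×10⁻¹² V²
V_n = √(1.48×10⁻¹²) = 1.22×10⁻⁶ V = 1.22 µV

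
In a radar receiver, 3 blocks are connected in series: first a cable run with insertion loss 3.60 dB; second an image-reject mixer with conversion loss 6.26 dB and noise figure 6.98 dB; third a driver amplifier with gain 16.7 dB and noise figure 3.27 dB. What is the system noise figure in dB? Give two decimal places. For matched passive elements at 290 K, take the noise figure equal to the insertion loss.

13.48 dB

Convert to linear (a loss of L dB is a gain of −L dB): F_i = 10^(NF_i/10), G_i = 10^(G_i,dB/10)
  Stage 1: F_1 = 10^(3.60/10) = 2.291, G_1 = 10^(−3.60/10) = 0.4365
  Stage 2: F_2 = 10^(6.98/10) = 4.989, G_2 = 10^(−6.26/10) = 0.2366
  Stage 3: F_3 = 10^(3.27/10) = 2.123, G_3 = 10^(16.7/10) = 46.77
Friis cascade:
  F = 2.291 + (4.989 − 1)/0.4365 + (2.123 − 1)/0.1033 = 22.30
NF = 10 log₁₀(22.30) = 13.48 dB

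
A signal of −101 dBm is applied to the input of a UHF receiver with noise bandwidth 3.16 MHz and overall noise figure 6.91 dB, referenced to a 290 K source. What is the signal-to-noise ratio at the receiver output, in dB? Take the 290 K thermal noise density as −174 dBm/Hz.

1.1 dB

Noise floor: N = −174 + 10 log₁₀(B) + NF
10 log₁₀(3.16×10⁶) = 65 dB
N = −174 + 65 + 6.91 = −102.09 dBm
SNR = P_sig − N = −101 − (−102.09) = 1.09 dB → 1.1 dB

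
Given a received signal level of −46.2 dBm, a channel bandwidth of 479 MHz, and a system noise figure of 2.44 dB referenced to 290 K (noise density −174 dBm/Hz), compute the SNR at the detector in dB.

38.6 dB

Noise floor: N = −174 + 10 log₁₀(B) + NF
10 log₁₀(4.79×10⁸) = 86.8 dB
N = −174 + 86.8 + 2.44 = −84.76 dBm
SNR = P_sig − N = −46.2 − (−84.76) = 38.56 dB → 38.6 dB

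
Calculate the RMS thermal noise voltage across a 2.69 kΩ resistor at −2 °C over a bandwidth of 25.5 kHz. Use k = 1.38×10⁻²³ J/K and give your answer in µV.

T = −2 °C + 273.15 = 271.15 K
V_n = √(4kTRB)
4kTRB = 4 × 1.38×10⁻²³ × 271.15 × 2.69×10³ × 2.55×10⁴ = 1.03×10⁻¹² V²
V_n = √(1.03×10⁻¹²) = 1.01×10⁻⁶ V = 1.01 µV

1.01 µV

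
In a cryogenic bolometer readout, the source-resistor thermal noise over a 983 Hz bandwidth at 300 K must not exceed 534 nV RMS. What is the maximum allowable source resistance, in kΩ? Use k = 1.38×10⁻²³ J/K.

Johnson–Nyquist: V_n = √(4kTRB) ⇒ R = V_n² / (4kTB)
4kTB = 4 × 1.38×10⁻²³ × 300 × 9.83×10² = 1.63×10⁻¹⁷
R = (5.34×10⁻⁷)² / 1.63×10⁻¹⁷ = 1.75×10⁴ Ω = 17.5 kΩ

17.5 kΩ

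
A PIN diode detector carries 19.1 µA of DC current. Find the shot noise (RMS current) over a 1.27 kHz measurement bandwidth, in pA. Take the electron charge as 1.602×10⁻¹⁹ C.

I_n = √(2qI·B)
2qI·B = 2 × 1.602×10⁻¹⁹ × 1.91×10⁻⁵ × 1.27×10³ = 7.77×10⁻²¹ A²
I_n = √(7.77×10⁻²¹) = 8.82×10⁻¹¹ A = 88.2 pA

88.2 pA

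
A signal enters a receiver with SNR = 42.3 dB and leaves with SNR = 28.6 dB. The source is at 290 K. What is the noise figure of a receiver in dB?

NF (dB) = SNR_in(dB) − SNR_out(dB) when the source is at T₀
NF = 42.3 − 28.6 = 13.7 dB

13.7 dB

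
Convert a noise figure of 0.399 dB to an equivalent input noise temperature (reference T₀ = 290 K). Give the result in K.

27.9 K

F = 10^(0.399/10) = 1.09623
T_e = (F − 1)·T₀ = (1.09623 − 1) × 290 = 27.9 K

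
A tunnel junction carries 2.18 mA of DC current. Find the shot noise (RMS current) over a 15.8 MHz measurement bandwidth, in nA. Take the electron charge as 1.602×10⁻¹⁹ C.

I_n = √(2qI·B)
2qI·B = 2 × 1.602×10⁻¹⁹ × 2.18×10⁻³ × 1.58×10⁷ = 1.10×10⁻¹⁴ A²
I_n = √(1.10×10⁻¹⁴) = 1.05×10⁻⁷ A = 105 nA

105 nA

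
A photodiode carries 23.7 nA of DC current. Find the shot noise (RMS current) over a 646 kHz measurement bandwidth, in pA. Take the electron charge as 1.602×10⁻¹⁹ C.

70.0 pA

I_n = √(2qI·B)
2qI·B = 2 × 1.602×10⁻¹⁹ × 2.37×10⁻⁸ × 6.46×10⁵ = 4.91×10⁻²¹ A²
I_n = √(4.91×10⁻²¹) = 7.00×10⁻¹¹ A = 70.0 pA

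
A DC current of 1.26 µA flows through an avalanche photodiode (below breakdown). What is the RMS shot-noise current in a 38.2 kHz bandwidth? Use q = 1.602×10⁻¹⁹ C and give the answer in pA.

I_n = √(2qI·B)
2qI·B = 2 × 1.602×10⁻¹⁹ × 1.26×10⁻⁶ × 3.82×10⁴ = 1.54×10⁻²⁰ A²
I_n = √(1.54×10⁻²⁰) = 1.24×10⁻¹⁰ A = 124 pA

124 pA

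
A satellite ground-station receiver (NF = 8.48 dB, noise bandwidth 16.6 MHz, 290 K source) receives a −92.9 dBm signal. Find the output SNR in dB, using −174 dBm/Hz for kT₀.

0.4 dB

Noise floor: N = −174 + 10 log₁₀(B) + NF
10 log₁₀(1.66×10⁷) = 72.2 dB
N = −174 + 72.2 + 8.48 = −93.32 dBm
SNR = P_sig − N = −92.9 − (−93.32) = 0.42 dB → 0.4 dB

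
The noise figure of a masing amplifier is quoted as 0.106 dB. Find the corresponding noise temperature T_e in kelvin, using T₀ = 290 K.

7.17 K

F = 10^(0.106/10) = 1.02471
T_e = (F − 1)·T₀ = (1.02471 − 1) × 290 = 7.17 K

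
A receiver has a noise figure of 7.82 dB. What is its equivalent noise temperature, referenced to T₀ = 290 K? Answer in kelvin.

F = 10^(7.82/10) = 6.05341
T_e = (F − 1)·T₀ = (6.05341 − 1) × 290 = 1465 K

1465 K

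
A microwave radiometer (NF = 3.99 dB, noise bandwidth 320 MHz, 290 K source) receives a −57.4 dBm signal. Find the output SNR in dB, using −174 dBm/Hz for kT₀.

Noise floor: N = −174 + 10 log₁₀(B) + NF
10 log₁₀(3.20×10⁸) = 85.05 dB
N = −174 + 85.05 + 3.99 = −84.96 dBm
SNR = P_sig − N = −57.4 − (−84.96) = 27.56 dB → 27.6 dB

27.6 dB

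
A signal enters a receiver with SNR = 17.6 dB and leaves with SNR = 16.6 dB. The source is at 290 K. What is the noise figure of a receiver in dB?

NF (dB) = SNR_in(dB) − SNR_out(dB) when the source is at T₀
NF = 17.6 − 16.6 = 1.0 dB

1.0 dB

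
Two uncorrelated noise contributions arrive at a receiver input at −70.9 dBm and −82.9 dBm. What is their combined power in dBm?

Convert to linear, add, convert back:
P₁ = 8.13×10⁻¹¹ W, P₂ = 5.13×10⁻¹² W
P_tot = 8.64×10⁻¹¹ W → 10 log₁₀(P_tot / 10⁻³) = −70.6 dBm

−70.6 dBm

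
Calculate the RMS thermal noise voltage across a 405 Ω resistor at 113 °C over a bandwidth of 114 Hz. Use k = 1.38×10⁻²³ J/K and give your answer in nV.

31.4 nV

T = 113 °C + 273.15 = 386.15 K
V_n = √(4kTRB)
4kTRB = 4 × 1.38×10⁻²³ × 386.15 × 4.05×10² × 1.14×10² = 9.84×10⁻¹⁶ V²
V_n = √(9.84×10⁻¹⁶) = 3.14×10⁻⁸ V = 31.4 nV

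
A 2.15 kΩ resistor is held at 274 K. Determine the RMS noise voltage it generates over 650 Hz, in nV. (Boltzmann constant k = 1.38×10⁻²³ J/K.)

145 nV

V_n = √(4kTRB)
4kTRB = 4 × 1.38×10⁻²³ × 274 × 2.15×10³ × 6.50×10² = 2.11×10⁻¹⁴ V²
V_n = √(2.11×10⁻¹⁴) = 1.45×10⁻⁷ V = 145 nV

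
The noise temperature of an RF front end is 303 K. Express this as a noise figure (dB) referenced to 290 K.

3.11 dB

F = 1 + T_e/T₀ = 1 + 303/290 = 2.04483
NF = 10 log₁₀(2.04483) = 3.11 dB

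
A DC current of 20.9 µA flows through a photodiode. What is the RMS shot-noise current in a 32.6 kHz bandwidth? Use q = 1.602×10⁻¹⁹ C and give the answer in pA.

I_n = √(2qI·B)
2qI·B = 2 × 1.602×10⁻¹⁹ × 2.09×10⁻⁵ × 3.26×10⁴ = 2.18×10⁻¹⁹ A²
I_n = √(2.18×10⁻¹⁹) = 4.67×10⁻¹⁰ A = 467 pA

467 pA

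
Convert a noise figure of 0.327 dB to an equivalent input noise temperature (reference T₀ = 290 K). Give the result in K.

F = 10^(0.327/10) = 1.0782
T_e = (F − 1)·T₀ = (1.0782 − 1) × 290 = 22.7 K

22.7 K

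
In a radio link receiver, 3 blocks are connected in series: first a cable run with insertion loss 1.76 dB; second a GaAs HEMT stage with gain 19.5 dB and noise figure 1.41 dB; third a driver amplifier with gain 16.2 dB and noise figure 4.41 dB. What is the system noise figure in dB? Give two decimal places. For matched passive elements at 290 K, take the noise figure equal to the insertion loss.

3.23 dB

Convert to linear (a loss of L dB is a gain of −L dB): F_i = 10^(NF_i/10), G_i = 10^(G_i,dB/10)
  Stage 1: F_1 = 10^(1.76/10) = 1.500, G_1 = 10^(−1.76/10) = 0.6668
  Stage 2: F_2 = 10^(1.41/10) = 1.384, G_2 = 10^(19.5/10) = 89.13
  Stage 3: F_3 = 10^(4.41/10) = 2.761, G_3 = 10^(16.2/10) = 41.69
Friis cascade:
  F = 1.500 + (1.384 − 1)/0.6668 + (2.761 − 1)/59.43 = 2.105
NF = 10 log₁₀(2.105) = 3.23 dB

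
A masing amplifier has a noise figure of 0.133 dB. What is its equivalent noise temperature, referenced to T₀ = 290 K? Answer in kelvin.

F = 10^(0.133/10) = 1.0311
T_e = (F − 1)·T₀ = (1.0311 − 1) × 290 = 9.02 K

9.02 K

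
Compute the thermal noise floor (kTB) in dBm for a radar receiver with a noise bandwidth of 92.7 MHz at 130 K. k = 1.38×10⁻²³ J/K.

−97.8 dBm

P_n = kTB = 1.38×10⁻²³ × 130 × 9.27×10⁷ = 1.66×10⁻¹³ W
In dBm: 10 log₁₀(1.66×10⁻¹³ / 10⁻³) = −97.8 dBm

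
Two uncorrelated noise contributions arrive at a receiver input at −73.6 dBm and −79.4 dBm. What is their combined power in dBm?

−72.6 dBm

Convert to linear, add, convert back:
P₁ = 4.37×10⁻¹¹ W, P₂ = 1.15×10⁻¹¹ W
P_tot = 5.51×10⁻¹¹ W → 10 log₁₀(P_tot / 10⁻³) = −72.6 dBm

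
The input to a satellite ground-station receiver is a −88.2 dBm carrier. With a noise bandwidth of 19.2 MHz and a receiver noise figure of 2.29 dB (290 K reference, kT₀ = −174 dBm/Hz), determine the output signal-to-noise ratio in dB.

10.7 dB

Noise floor: N = −174 + 10 log₁₀(B) + NF
10 log₁₀(1.92×10⁷) = 72.83 dB
N = −174 + 72.83 + 2.29 = −98.88 dBm
SNR = P_sig − N = −88.2 − (−98.88) = 10.68 dB → 10.7 dB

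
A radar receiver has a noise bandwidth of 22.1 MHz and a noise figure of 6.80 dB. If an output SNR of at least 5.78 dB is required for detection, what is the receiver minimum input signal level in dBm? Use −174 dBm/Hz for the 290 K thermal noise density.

−88.0 dBm

Sensitivity = −174 + 10 log₁₀(B) + NF + SNR_min
= −174 + 73.44 + 6.80 + 5.78
= −87.98 dBm → −88.0 dBm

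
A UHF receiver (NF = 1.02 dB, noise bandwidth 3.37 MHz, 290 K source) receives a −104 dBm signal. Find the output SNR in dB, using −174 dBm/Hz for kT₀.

Noise floor: N = −174 + 10 log₁₀(B) + NF
10 log₁₀(3.37×10⁶) = 65.28 dB
N = −174 + 65.28 + 1.02 = −107.70 dBm
SNR = P_sig − N = −104 − (−107.70) = 3.70 dB → 3.7 dB

3.7 dB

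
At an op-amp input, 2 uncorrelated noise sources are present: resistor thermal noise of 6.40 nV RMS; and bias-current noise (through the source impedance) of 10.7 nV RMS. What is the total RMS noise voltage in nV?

12.5 nV

Uncorrelated sources add in power (mean-square): V_tot = √(ΣV_i²)
V_tot = √[(6.40×10⁻⁹)² + (1.07×10⁻⁸)²] = 1.25×10⁻⁸ V = 12.5 nV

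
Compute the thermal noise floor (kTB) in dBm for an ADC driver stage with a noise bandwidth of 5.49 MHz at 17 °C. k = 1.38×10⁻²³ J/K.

−106.6 dBm

T = 17 °C + 273.15 = 290.15 K
P_n = kTB = 1.38×10⁻²³ × 290.15 × 5.49×10⁶ = 2.20×10⁻¹⁴ W
In dBm: 10 log₁₀(2.20×10⁻¹⁴ / 10⁻³) = −106.6 dBm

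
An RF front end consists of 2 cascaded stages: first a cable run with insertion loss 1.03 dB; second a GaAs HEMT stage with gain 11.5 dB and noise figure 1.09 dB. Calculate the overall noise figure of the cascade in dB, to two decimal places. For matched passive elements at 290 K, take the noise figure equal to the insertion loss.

2.12 dB

Convert to linear (a loss of L dB is a gain of −L dB): F_i = 10^(NF_i/10), G_i = 10^(G_i,dB/10)
  Stage 1: F_1 = 10^(1.03/10) = 1.268, G_1 = 10^(−1.03/10) = 0.7889
  Stage 2: F_2 = 10^(1.09/10) = 1.285, G_2 = 10^(11.5/10) = 14.13
Friis cascade:
  F = 1.268 + (1.285 − 1)/0.7889 = 1.629
NF = 10 log₁₀(1.629) = 2.12 dB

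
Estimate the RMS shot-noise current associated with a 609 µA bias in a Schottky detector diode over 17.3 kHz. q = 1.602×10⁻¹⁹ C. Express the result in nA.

I_n = √(2qI·B)
2qI·B = 2 × 1.602×10⁻¹⁹ × 6.09×10⁻⁴ × 1.73×10⁴ = 3.38×10⁻¹⁸ A²
I_n = √(3.38×10⁻¹⁸) = 1.84×10⁻⁹ A = 1.84 nA

1.84 nA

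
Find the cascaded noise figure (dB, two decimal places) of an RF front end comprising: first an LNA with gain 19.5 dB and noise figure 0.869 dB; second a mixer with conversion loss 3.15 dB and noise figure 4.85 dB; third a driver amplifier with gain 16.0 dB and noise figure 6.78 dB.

Convert to linear (a loss of L dB is a gain of −L dB): F_i = 10^(NF_i/10), G_i = 10^(G_i,dB/10)
  Stage 1: F_1 = 10^(0.869/10) = 1.222, G_1 = 10^(19.5/10) = 89.13
  Stage 2: F_2 = 10^(4.85/10) = 3.055, G_2 = 10^(−3.15/10) = 0.4842
  Stage 3: F_3 = 10^(6.78/10) = 4.764, G_3 = 10^(16.0/10) = 39.81
Friis cascade:
  F = 1.222 + (3.055 − 1)/89.13 + (4.764 − 1)/43.15 = 1.332
NF = 10 log₁₀(1.332) = 1.24 dB

1.24 dB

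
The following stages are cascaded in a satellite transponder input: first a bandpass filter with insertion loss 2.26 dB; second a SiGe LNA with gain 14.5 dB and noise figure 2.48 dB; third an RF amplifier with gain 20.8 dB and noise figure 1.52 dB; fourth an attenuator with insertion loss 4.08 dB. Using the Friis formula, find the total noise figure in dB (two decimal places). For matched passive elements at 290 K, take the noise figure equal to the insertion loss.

Convert to linear (a loss of L dB is a gain of −L dB): F_i = 10^(NF_i/10), G_i = 10^(G_i,dB/10)
  Stage 1: F_1 = 10^(2.26/10) = 1.683, G_1 = 10^(−2.26/10) = 0.5943
  Stage 2: F_2 = 10^(2.48/10) = 1.770, G_2 = 10^(14.5/10) = 28.18
  Stage 3: F_3 = 10^(1.52/10) = 1.419, G_3 = 10^(20.8/10) = 120.2
  Stage 4: F_4 = 10^(4.08/10) = 2.559, G_4 = 10^(−4.08/10) = 0.3908
Friis cascade:
  F = 1.683 + (1.770 − 1)/0.5943 + (1.419 − 1)/16.75 + (2.559 − 1)/2014 = 3.004
NF = 10 log₁₀(3.004) = 4.78 dB

4.78 dB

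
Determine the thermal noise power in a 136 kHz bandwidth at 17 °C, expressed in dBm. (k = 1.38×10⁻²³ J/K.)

T = 17 °C + 273.15 = 290.15 K
P_n = kTB = 1.38×10⁻²³ × 290.15 × 1.36×10⁵ = 5.45×10⁻¹⁶ W
In dBm: 10 log₁₀(5.45×10⁻¹⁶ / 10⁻³) = −122.6 dBm

−122.6 dBm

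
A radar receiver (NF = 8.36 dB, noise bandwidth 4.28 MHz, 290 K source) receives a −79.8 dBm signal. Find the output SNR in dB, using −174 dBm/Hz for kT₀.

19.5 dB

Noise floor: N = −174 + 10 log₁₀(B) + NF
10 log₁₀(4.28×10⁶) = 66.31 dB
N = −174 + 66.31 + 8.36 = −99.33 dBm
SNR = P_sig − N = −79.8 − (−99.33) = 19.53 dB → 19.5 dB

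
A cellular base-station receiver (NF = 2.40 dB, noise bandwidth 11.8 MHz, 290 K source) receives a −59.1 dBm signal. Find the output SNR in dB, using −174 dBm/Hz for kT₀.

Noise floor: N = −174 + 10 log₁₀(B) + NF
10 log₁₀(1.18×10⁷) = 70.72 dB
N = −174 + 70.72 + 2.40 = −100.88 dBm
SNR = P_sig − N = −59.1 − (−100.88) = 41.78 dB → 41.8 dB

41.8 dB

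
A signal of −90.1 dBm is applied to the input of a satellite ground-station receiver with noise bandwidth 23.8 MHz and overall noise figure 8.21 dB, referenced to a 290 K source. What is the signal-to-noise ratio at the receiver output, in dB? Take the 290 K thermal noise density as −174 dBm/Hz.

Noise floor: N = −174 + 10 log₁₀(B) + NF
10 log₁₀(2.38×10⁷) = 73.77 dB
N = −174 + 73.77 + 8.21 = −92.02 dBm
SNR = P_sig − N = −90.1 − (−92.02) = 1.92 dB → 1.9 dB

1.9 dB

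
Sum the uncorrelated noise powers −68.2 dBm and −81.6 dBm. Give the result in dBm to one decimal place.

−68.0 dBm

Convert to linear, add, convert back:
P₁ = 1.51×10⁻¹⁰ W, P₂ = 6.92×10⁻¹² W
P_tot = 1.58×10⁻¹⁰ W → 10 log₁₀(P_tot / 10⁻³) = −68.0 dBm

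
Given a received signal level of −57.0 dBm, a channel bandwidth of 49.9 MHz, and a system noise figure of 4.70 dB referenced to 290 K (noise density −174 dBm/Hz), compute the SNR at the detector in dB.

35.3 dB

Noise floor: N = −174 + 10 log₁₀(B) + NF
10 log₁₀(4.99×10⁷) = 76.98 dB
N = −174 + 76.98 + 4.70 = −92.32 dBm
SNR = P_sig − N = −57.0 − (−92.32) = 35.32 dB → 35.3 dB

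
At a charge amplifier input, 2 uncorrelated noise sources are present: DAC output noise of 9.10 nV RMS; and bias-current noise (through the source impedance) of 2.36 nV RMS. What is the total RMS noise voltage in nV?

9.40 nV

Uncorrelated sources add in power (mean-square): V_tot = √(ΣV_i²)
V_tot = √[(9.10×10⁻⁹)² + (2.36×10⁻⁹)²] = 9.40×10⁻⁹ V = 9.40 nV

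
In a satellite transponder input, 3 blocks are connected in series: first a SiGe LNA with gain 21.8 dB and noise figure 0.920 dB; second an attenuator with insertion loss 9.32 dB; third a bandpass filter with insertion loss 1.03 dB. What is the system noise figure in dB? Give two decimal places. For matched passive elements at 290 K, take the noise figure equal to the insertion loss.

1.14 dB

Convert to linear (a loss of L dB is a gain of −L dB): F_i = 10^(NF_i/10), G_i = 10^(G_i,dB/10)
  Stage 1: F_1 = 10^(0.920/10) = 1.236, G_1 = 10^(21.8/10) = 151.4
  Stage 2: F_2 = 10^(9.32/10) = 8.551, G_2 = 10^(−9.32/10) = 0.1169
  Stage 3: F_3 = 10^(1.03/10) = 1.268, G_3 = 10^(−1.03/10) = 0.7889
Friis cascade:
  F = 1.236 + (8.551 − 1)/151.4 + (1.268 − 1)/17.70 = 1.301
NF = 10 log₁₀(1.301) = 1.14 dB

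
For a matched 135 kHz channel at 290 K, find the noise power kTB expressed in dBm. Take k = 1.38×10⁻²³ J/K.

−122.7 dBm

P_n = kTB = 1.38×10⁻²³ × 290 × 1.35×10⁵ = 5.40×10⁻¹⁶ W
In dBm: 10 log₁₀(5.40×10⁻¹⁶ / 10⁻³) = −122.7 dBm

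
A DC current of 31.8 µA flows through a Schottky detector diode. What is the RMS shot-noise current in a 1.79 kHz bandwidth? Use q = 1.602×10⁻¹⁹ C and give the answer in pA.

I_n = √(2qI·B)
2qI·B = 2 × 1.602×10⁻¹⁹ × 3.18×10⁻⁵ × 1.79×10³ = 1.82×10⁻²⁰ A²
I_n = √(1.82×10⁻²⁰) = 1.35×10⁻¹⁰ A = 135 pA

135 pA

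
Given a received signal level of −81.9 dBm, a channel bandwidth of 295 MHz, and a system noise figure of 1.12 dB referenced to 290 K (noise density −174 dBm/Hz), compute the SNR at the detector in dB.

6.3 dB

Noise floor: N = −174 + 10 log₁₀(B) + NF
10 log₁₀(2.95×10⁸) = 84.7 dB
N = −174 + 84.7 + 1.12 = −88.18 dBm
SNR = P_sig − N = −81.9 − (−88.18) = 6.28 dB → 6.3 dB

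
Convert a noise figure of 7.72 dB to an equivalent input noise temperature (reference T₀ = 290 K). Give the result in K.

1426 K

F = 10^(7.72/10) = 5.91562
T_e = (F − 1)·T₀ = (5.91562 − 1) × 290 = 1426 K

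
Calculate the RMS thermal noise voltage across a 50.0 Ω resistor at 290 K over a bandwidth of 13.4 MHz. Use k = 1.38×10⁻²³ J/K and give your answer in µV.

3.27 µV

V_n = √(4kTRB)
4kTRB = 4 × 1.38×10⁻²³ × 290 × 5.00×10¹ × 1.34×10⁷ = 1.07×10⁻¹¹ V²
V_n = √(1.07×10⁻¹¹) = 3.27×10⁻⁶ V = 3.27 µV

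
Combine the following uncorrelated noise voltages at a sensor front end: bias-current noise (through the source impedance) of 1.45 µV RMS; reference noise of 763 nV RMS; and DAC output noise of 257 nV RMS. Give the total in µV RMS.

Uncorrelated sources add in power (mean-square): V_tot = √(ΣV_i²)
V_tot = √[(1.45×10⁻⁶)² + (7.63×10⁻⁷)² + (2.57×10⁻⁷)²] = 1.66×10⁻⁶ V = 1.66 µV

1.66 µV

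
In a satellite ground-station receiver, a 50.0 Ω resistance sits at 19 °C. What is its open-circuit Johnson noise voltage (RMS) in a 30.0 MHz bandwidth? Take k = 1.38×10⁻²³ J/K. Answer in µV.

4.92 µV

T = 19 °C + 273.15 = 292.15 K
V_n = √(4kTRB)
4kTRB = 4 × 1.38×10⁻²³ × 292.15 × 5.00×10¹ × 3.00×10⁷ = 2.42×10⁻¹¹ V²
V_n = √(2.42×10⁻¹¹) = 4.92×10⁻⁶ V = 4.92 µV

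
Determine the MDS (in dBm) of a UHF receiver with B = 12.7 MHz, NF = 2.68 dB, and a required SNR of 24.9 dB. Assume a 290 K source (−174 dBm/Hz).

Sensitivity = −174 + 10 log₁₀(B) + NF + SNR_min
= −174 + 71.04 + 2.68 + 24.9
= −75.38 dBm → −75.4 dBm

−75.4 dBm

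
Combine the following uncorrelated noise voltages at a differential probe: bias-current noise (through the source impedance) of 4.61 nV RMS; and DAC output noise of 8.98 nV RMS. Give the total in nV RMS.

10.1 nV

Uncorrelated sources add in power (mean-square): V_tot = √(ΣV_i²)
V_tot = √[(4.61×10⁻⁹)² + (8.98×10⁻⁹)²] = 1.01×10⁻⁸ V = 10.1 nV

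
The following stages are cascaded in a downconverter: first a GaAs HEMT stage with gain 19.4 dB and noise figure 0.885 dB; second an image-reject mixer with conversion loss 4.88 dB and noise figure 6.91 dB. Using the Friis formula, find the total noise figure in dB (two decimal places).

Convert to linear (a loss of L dB is a gain of −L dB): F_i = 10^(NF_i/10), G_i = 10^(G_i,dB/10)
  Stage 1: F_1 = 10^(0.885/10) = 1.226, G_1 = 10^(19.4/10) = 87.10
  Stage 2: F_2 = 10^(6.91/10) = 4.909, G_2 = 10^(−4.88/10) = 0.3251
Friis cascade:
  F = 1.226 + (4.909 − 1)/87.10 = 1.271
NF = 10 log₁₀(1.271) = 1.04 dB

1.04 dB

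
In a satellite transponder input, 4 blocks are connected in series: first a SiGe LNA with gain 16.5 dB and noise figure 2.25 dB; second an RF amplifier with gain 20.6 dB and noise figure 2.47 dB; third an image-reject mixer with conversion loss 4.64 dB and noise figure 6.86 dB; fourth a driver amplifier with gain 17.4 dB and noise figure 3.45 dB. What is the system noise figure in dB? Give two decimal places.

Convert to linear (a loss of L dB is a gain of −L dB): F_i = 10^(NF_i/10), G_i = 10^(G_i,dB/10)
  Stage 1: F_1 = 10^(2.25/10) = 1.679, G_1 = 10^(16.5/10) = 44.67
  Stage 2: F_2 = 10^(2.47/10) = 1.766, G_2 = 10^(20.6/10) = 114.8
  Stage 3: F_3 = 10^(6.86/10) = 4.853, G_3 = 10^(−4.64/10) = 0.3436
  Stage 4: F_4 = 10^(3.45/10) = 2.213, G_4 = 10^(17.4/10) = 54.95
Friis cascade:
  F = 1.679 + (1.766 − 1)/44.67 + (4.853 − 1)/5129 + (2.213 − 1)/1762 = 1.697
NF = 10 log₁₀(1.697) = 2.30 dB

2.30 dB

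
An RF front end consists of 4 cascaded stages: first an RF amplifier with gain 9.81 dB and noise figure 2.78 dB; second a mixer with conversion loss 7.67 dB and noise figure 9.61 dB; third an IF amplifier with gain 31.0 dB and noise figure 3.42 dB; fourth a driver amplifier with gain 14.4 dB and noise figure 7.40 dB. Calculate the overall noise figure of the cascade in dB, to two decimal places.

Convert to linear (a loss of L dB is a gain of −L dB): F_i = 10^(NF_i/10), G_i = 10^(G_i,dB/10)
  Stage 1: F_1 = 10^(2.78/10) = 1.897, G_1 = 10^(9.81/10) = 9.572
  Stage 2: F_2 = 10^(9.61/10) = 9.141, G_2 = 10^(−7.67/10) = 0.1710
  Stage 3: F_3 = 10^(3.42/10) = 2.198, G_3 = 10^(31.0/10) = 1259
  Stage 4: F_4 = 10^(7.40/10) = 5.495, G_4 = 10^(14.4/10) = 27.54
Friis cascade:
  F = 1.897 + (9.141 − 1)/9.572 + (2.198 − 1)/1.637 + (5.495 − 1)/2061 = 3.481
NF = 10 log₁₀(3.481) = 5.42 dB

5.42 dB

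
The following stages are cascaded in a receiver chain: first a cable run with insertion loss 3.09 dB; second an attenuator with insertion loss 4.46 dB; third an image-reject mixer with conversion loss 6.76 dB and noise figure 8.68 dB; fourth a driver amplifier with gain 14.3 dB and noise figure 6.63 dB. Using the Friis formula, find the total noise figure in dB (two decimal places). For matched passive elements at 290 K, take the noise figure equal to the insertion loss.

Convert to linear (a loss of L dB is a gain of −L dB): F_i = 10^(NF_i/10), G_i = 10^(G_i,dB/10)
  Stage 1: F_1 = 10^(3.09/10) = 2.037, G_1 = 10^(−3.09/10) = 0.4909
  Stage 2: F_2 = 10^(4.46/10) = 2.793, G_2 = 10^(−4.46/10) = 0.3581
  Stage 3: F_3 = 10^(8.68/10) = 7.379, G_3 = 10^(−6.76/10) = 0.2109
  Stage 4: F_4 = 10^(6.63/10) = 4.603, G_4 = 10^(14.3/10) = 26.92
Friis cascade:
  F = 2.037 + (2.793 − 1)/0.4909 + (7.379 − 1)/0.1758 + (4.603 − 1)/0.03707 = 139.2
NF = 10 log₁₀(139.2) = 21.44 dB

21.44 dB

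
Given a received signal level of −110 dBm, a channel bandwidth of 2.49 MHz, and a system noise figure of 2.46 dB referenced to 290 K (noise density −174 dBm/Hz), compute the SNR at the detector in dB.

−2.4 dB

Noise floor: N = −174 + 10 log₁₀(B) + NF
10 log₁₀(2.49×10⁶) = 63.96 dB
N = −174 + 63.96 + 2.46 = −107.58 dBm
SNR = P_sig − N = −110 − (−107.58) = −2.42 dB → −2.4 dB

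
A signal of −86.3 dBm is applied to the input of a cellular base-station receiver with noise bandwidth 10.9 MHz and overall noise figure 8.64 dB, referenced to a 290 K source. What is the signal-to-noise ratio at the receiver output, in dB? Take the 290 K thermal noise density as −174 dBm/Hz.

8.7 dB

Noise floor: N = −174 + 10 log₁₀(B) + NF
10 log₁₀(1.09×10⁷) = 70.37 dB
N = −174 + 70.37 + 8.64 = −94.99 dBm
SNR = P_sig − N = −86.3 − (−94.99) = 8.69 dB → 8.7 dB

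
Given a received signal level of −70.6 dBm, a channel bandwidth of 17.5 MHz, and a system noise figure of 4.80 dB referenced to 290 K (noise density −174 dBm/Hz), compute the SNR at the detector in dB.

Noise floor: N = −174 + 10 log₁₀(B) + NF
10 log₁₀(1.75×10⁷) = 72.43 dB
N = −174 + 72.43 + 4.80 = −96.77 dBm
SNR = P_sig − N = −70.6 − (−96.77) = 26.17 dB → 26.2 dB

26.2 dB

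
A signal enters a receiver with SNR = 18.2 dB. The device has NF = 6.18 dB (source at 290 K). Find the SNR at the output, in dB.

By definition F = SNR_in/SNR_out, so in dB: SNR_out = SNR_in − NF
SNR_out = 18.2 − 6.18 = 12.02 dB

12.02 dB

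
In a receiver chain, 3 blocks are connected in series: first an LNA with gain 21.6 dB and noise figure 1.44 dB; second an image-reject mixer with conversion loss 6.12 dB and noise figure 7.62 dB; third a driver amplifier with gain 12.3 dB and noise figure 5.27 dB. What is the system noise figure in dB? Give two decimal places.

Convert to linear (a loss of L dB is a gain of −L dB): F_i = 10^(NF_i/10), G_i = 10^(G_i,dB/10)
  Stage 1: F_1 = 10^(1.44/10) = 1.393, G_1 = 10^(21.6/10) = 144.5
  Stage 2: F_2 = 10^(7.62/10) = 5.781, G_2 = 10^(−6.12/10) = 0.2443
  Stage 3: F_3 = 10^(5.27/10) = 3.365, G_3 = 10^(12.3/10) = 16.98
Friis cascade:
  F = 1.393 + (5.781 − 1)/144.5 + (3.365 − 1)/35.32 = 1.493
NF = 10 log₁₀(1.493) = 1.74 dB

1.74 dB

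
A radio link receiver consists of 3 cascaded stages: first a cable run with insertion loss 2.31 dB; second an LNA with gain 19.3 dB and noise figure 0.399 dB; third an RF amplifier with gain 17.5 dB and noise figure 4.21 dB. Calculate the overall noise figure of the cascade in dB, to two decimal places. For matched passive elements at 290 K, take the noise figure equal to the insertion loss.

Convert to linear (a loss of L dB is a gain of −L dB): F_i = 10^(NF_i/10), G_i = 10^(G_i,dB/10)
  Stage 1: F_1 = 10^(2.31/10) = 1.702, G_1 = 10^(−2.31/10) = 0.5875
  Stage 2: F_2 = 10^(0.399/10) = 1.096, G_2 = 10^(19.3/10) = 85.11
  Stage 3: F_3 = 10^(4.21/10) = 2.636, G_3 = 10^(17.5/10) = 56.23
Friis cascade:
  F = 1.702 + (1.096 − 1)/0.5875 + (2.636 − 1)/50.00 = 1.899
NF = 10 log₁₀(1.899) = 2.78 dB

2.78 dB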